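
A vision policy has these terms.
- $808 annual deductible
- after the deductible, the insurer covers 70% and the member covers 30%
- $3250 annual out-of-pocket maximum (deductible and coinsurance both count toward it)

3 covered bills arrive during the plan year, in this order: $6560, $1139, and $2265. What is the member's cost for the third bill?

$374.70

#1 ($6560): deductible takes $808, $5752 remains; coinsurance $5752 × 30% = $1725.60. Cost to member: $2533.60. OOP to date $2533.60.
#2 ($1139): deductible met; 30% of $1139 = $341.70. Member pays $341.70; OOP now $2875.30.
#3 ($2265): deductible met; 30% of $2265 = $679.50. OOP would hit $3554.80 > $3250, so the cap limits the member to $3250 − $2875.30 = $374.70.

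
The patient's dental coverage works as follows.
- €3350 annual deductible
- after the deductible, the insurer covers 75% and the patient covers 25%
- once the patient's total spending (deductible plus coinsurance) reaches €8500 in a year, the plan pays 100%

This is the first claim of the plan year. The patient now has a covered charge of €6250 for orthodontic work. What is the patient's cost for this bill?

€4075

Nothing has been paid toward the €3350 deductible, so the first €3350 of this charge is applied there.
That leaves €6250 − €3350 = €2900 for coinsurance.
25% of €2900 = €725 falls to the patient.
That puts the patient's cost at €3350 + €725 = €4075 before any cap.
Year-to-date out-of-pocket becomes €0 + €4075 = €4075, still under the €8500 maximum, so no cap applies.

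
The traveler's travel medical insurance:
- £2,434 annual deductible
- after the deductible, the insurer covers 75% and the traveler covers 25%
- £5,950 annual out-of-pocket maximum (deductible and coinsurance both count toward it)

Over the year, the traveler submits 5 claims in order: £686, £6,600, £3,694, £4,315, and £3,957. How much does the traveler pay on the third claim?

£923.50

#1 (£686): all of it applies to the deductible. Cost to traveler: £686. OOP to date £686.
#2 (£6,600): deductible takes £1,748, £4,852 remains; 25% of £4,852 = £1,213. Cost to traveler: £2,961. OOP to date £3,647.
#3 (£3,694): deductible already satisfied, so traveler's share is 25% × £3,694 = £923.50. Traveler owes £923.50 (running OOP £4,570.50).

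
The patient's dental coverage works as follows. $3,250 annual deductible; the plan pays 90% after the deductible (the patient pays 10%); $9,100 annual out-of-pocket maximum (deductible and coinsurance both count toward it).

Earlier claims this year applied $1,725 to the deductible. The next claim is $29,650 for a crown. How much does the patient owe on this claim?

$4,337.50

Deductible still to meet: $3,250 − $1,725 = $1,525.
That leaves $29,650 − $1,525 = $28,125 for coinsurance.
Patient's 10% share of $28,125 is $2,812.50.
So the patient owes $1,525 + $2,812.50 = $4,337.50 before any cap.
Year-to-date out-of-pocket becomes $1,725 + $4,337.50 = $6,062.50, still under the $9,100 maximum, so no cap applies.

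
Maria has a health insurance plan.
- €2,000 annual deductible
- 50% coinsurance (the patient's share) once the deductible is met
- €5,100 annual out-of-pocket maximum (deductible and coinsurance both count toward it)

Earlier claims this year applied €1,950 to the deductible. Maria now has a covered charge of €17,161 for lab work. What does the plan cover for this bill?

€1,950 of the €2,000 deductible is already met, leaving €50.
The remaining €17,111 (= €17,161 − €50) moves to coinsurance.
50% of €17,111 = €8,555.50 falls to the patient.
That puts the patient's cost at €50 + €8,555.50 = €8,605.50 before any cap.
Adding €8,605.50 to the €1,950 already spent would give €10,555.50, which exceeds the €5,100 cap; the patient pays just €5,100 − €1,950 = €3,150.
The insurer covers the remainder: €17,161 − €3,150 = €14,011.

€14,011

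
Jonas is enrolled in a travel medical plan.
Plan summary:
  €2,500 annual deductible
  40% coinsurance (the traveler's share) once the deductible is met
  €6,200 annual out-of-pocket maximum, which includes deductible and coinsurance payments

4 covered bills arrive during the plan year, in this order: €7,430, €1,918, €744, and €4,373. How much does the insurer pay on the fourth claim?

€3,709.80

Bill 1, €7,430: deductible takes €2,500, €4,930 remains; coinsurance €4,930 × 40% = €1,972. Traveler owes €4,472 (running OOP €4,472). Plan pays €7,430 − €4,472 = €2,958.
Bill 2, €1,918: 40% coinsurance on €1,918 = €767.20. Traveler owes €767.20 (running OOP €5,239.20). Insurer: €1,918 − €767.20 = €1,150.80.
Bill 3, €744: deductible already satisfied, so traveler's share is 40% × €744 = €297.60. Cost to traveler: €297.60. OOP to date €5,536.80. Insurer: €744 − €297.60 = €446.40.
Bill 4, €4,373: deductible met; 40% of €4,373 = €1,749.20. OOP would hit €7,286 > €6,200, so the cap limits the traveler to €6,200 − €5,536.80 = €663.20. Plan pays €4,373 − €663.20 = €3,709.80.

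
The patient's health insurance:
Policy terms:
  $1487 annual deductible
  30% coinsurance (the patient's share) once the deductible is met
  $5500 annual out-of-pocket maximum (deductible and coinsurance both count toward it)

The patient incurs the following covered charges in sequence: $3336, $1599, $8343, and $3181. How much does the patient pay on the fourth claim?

Claim 1 ($3336): $1487 to deductible, leaving $1849; coinsurance $1849 × 30% = $554.70. Patient owes $2041.70 (running OOP $2041.70).
Claim 2 ($1599): deductible already satisfied, so patient's share is 30% × $1599 = $479.70. Patient pays $479.70; OOP now $2521.40.
Claim 3 ($8343): 30% coinsurance on $8343 = $2502.90. Patient pays $2502.90; OOP now $5024.30.
Claim 4 ($3181): 30% coinsurance on $3181 = $954.30. OOP would hit $5978.60 > $5500, so the cap limits the patient to $5500 − $5024.30 = $475.70.

$475.70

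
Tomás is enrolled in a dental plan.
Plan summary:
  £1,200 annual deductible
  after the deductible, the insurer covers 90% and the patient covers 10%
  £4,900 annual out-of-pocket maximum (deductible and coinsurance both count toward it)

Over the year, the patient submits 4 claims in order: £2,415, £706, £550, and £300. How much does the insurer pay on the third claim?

#1 (£2,415): £1,200 finishes the deductible; £1,215 goes to coinsurance; 10% of £1,215 = £121.50. Patient owes £1,321.50 (running OOP £1,321.50). Insurer: £2,415 − £1,321.50 = £1,093.50.
#2 (£706): deductible already satisfied, so patient's share is 10% × £706 = £70.60. Cost to patient: £70.60. OOP to date £1,392.10. Insurer: £706 − £70.60 = £635.40.
#3 (£550): deductible already satisfied, so patient's share is 10% × £550 = £55. Cost to patient: £55. OOP to date £1,447.10. Plan pays £550 − £55 = £495.

£495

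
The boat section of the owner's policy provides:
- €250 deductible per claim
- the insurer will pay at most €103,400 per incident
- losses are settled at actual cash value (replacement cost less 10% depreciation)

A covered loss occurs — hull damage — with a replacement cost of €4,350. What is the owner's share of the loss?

Depreciate 10%: the covered value is €4,350 × 0.9 = €3,915.
Less the €250 deductible: €3,915 − €250 = €3,665.
€3,665 ≤ €103,400, so the limit doesn't bind; insurer pays €3,665.
Owner's share is the uncovered remainder: €4,350 − €3,665 = €685.

€685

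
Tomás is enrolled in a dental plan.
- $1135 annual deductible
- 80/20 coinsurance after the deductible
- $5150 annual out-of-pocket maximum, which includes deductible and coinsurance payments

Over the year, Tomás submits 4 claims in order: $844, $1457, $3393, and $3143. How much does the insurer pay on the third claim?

Bill 1, $844: all of it applies to the deductible. Cost to patient: $844. OOP to date $844. Insurer: $844 − $844 = $0.
Bill 2, $1457: deductible takes $291, $1166 remains; patient's 20% is $233.20. Patient owes $524.20 (running OOP $1368.20). Plan pays $1457 − $524.20 = $932.80.
Bill 3, $3393: deductible already satisfied, so patient's share is 20% × $3393 = $678.60. Cost to patient: $678.60. OOP to date $2046.80. Plan pays $3393 − $678.60 = $2714.40.

$2714.40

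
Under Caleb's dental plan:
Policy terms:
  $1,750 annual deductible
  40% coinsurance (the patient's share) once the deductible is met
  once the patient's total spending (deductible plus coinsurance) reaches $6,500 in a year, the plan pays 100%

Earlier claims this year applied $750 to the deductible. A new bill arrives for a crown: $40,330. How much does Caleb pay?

$750 of the $1,750 deductible is already met, leaving $1,000.
After the $1,000 deductible portion, $40,330 − $1,000 = $39,330 is subject to coinsurance.
Patient's 40% share of $39,330 is $15,732.
That puts the patient's cost at $1,000 + $15,732 = $16,732 before any cap.
Year-to-date out-of-pocket would reach $750 + $16,732 = $17,482, above the $6,500 maximum, so the patient pays only $6,500 − $750 = $5,750.

$5,750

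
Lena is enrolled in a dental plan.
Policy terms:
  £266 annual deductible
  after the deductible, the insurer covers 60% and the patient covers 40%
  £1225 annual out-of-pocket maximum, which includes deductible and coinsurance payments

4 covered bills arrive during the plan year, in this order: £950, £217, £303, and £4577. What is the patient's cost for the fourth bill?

Claim 1 (£950): deductible takes £266, £684 remains; patient's 40% is £273.60. Patient owes £539.60 (running OOP £539.60).
Claim 2 (£217): 40% coinsurance on £217 = £86.80. Cost to patient: £86.80. OOP to date £626.40.
Claim 3 (£303): deductible already satisfied, so patient's share is 40% × £303 = £121.20. Patient owes £121.20 (running OOP £747.60).
Claim 4 (£4577): deductible met; 40% of £4577 = £1830.80. Adding that to £747.60 gives £2578.40, past the £1225 cap; patient pays only £1225 − £747.60 = £477.40.

£477.40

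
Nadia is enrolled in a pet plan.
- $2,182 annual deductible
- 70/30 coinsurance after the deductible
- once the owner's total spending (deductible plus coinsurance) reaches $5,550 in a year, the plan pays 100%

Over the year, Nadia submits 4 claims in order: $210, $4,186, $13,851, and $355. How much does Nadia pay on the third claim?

$2,703.80

#1 ($210): all of it applies to the deductible. Owner pays $210; OOP now $210.
#2 ($4,186): $1,972 to deductible, leaving $2,214; owner's 30% is $664.20. Owner pays $2,636.20; OOP now $2,846.20.
#3 ($13,851): deductible already satisfied, so owner's share is 30% × $13,851 = $4,155.30. OOP would hit $7,001.50 > $5,550, so the cap limits the owner to $5,550 − $2,846.20 = $2,703.80.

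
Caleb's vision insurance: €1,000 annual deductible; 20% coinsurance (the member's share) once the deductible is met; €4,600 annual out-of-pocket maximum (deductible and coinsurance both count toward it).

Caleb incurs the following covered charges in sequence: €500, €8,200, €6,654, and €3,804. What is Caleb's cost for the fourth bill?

Claim 1 — €500: entire amount goes to the deductible. Cost to member: €500. OOP to date €500.
Claim 2 — €8,200: €500 finishes the deductible; €7,700 goes to coinsurance; 20% of €7,700 = €1,540. Cost to member: €2,040. OOP to date €2,540.
Claim 3 — €6,654: deductible met; 20% of €6,654 = €1,330.80. Cost to member: €1,330.80. OOP to date €3,870.80.
Claim 4 — €3,804: deductible met; 20% of €3,804 = €760.80. Adding that to €3,870.80 gives €4,631.60, past the €4,600 cap; member pays only €4,600 − €3,870.80 = €729.20.

€729.20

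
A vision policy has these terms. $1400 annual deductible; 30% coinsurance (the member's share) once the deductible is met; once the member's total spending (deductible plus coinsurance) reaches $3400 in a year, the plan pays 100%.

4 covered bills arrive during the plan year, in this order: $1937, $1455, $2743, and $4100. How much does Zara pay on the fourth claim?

Bill 1, $1937: $1400 to deductible, leaving $537; member's 30% is $161.10. Member pays $1561.10; OOP now $1561.10.
Bill 2, $1455: deductible met; 30% of $1455 = $436.50. Member owes $436.50 (running OOP $1997.60).
Bill 3, $2743: deductible already satisfied, so member's share is 30% × $2743 = $822.90. Cost to member: $822.90. OOP to date $2820.50.
Bill 4, $4100: deductible already satisfied, so member's share is 30% × $4100 = $1230. That would push OOP to $4050.50, over the $3400 cap, so member pays $3400 − $2820.50 = $579.50.

$579.50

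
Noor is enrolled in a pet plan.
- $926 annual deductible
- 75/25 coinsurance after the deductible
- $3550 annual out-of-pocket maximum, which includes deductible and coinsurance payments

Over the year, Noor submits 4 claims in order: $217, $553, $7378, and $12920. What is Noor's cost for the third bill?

$1961.50

#1 ($217): fully absorbed by the deductible. Owner pays $217; OOP now $217.
#2 ($553): all of it applies to the deductible. Owner pays $553; OOP now $770.
#3 ($7378): $156 to deductible, leaving $7222; 25% of $7222 = $1805.50. Owner pays $1961.50; OOP now $2731.50.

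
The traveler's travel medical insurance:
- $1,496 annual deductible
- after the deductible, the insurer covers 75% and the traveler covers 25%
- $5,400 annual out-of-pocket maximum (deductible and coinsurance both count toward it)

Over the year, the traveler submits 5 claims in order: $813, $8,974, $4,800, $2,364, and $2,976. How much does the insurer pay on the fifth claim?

Claim 1 — $813: fully absorbed by the deductible. Traveler owes $813 (running OOP $813). Plan pays $813 − $813 = $0.
Claim 2 — $8,974: $683 finishes the deductible; $8,291 goes to coinsurance; traveler's 25% is $2,072.75. Traveler pays $2,755.75; OOP now $3,568.75. Insurer: $8,974 − $2,755.75 = $6,218.25.
Claim 3 — $4,800: 25% coinsurance on $4,800 = $1,200. Traveler owes $1,200 (running OOP $4,768.75). Insurer: $4,800 − $1,200 = $3,600.
Claim 4 — $2,364: deductible met; 25% of $2,364 = $591. Cost to traveler: $591. OOP to date $5,359.75. Insurer: $2,364 − $591 = $1,773.
Claim 5 — $2,976: 25% coinsurance on $2,976 = $744. Adding that to $5,359.75 gives $6,103.75, past the $5,400 cap; traveler pays only $5,400 − $5,359.75 = $40.25. Plan pays $2,976 − $40.25 = $2,935.75.

$2,935.75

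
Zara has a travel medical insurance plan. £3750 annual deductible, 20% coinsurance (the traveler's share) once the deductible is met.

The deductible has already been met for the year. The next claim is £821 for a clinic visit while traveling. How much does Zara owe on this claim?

£164.20

The deductible is already satisfied, so the full bill goes to coinsurance.
20% of £821 = £164.20 falls to the traveler.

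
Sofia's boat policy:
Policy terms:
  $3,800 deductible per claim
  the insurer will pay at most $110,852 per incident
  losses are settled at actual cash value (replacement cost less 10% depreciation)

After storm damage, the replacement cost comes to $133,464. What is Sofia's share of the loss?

At 10% depreciation, ACV = $133,464 − $13,346.40 = $120,117.60.
After the deductible, $120,117.60 − $3,800 = $116,317.60 remains.
$116,317.60 exceeds the $110,852 limit, so the insurer pays the limit: $110,852.
The owner bears the rest of the original loss: $133,464 − $110,852 = $22,612.

$22,612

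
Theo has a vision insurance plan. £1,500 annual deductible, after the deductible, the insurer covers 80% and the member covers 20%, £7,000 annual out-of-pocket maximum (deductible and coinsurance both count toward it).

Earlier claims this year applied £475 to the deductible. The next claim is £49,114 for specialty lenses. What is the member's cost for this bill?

Deductible still to meet: £1,500 − £475 = £1,025.
After the £1,025 deductible portion, £49,114 − £1,025 = £48,089 is subject to coinsurance.
20% of £48,089 = £9,617.80 falls to the member.
Member responsibility before any cap: £1,025 + £9,617.80 = £10,642.80.
That would bring total out-of-pocket to £11,117.80, past the £7,000 cap. The member is capped at £7,000 − £475 = £6,525 on this claim.

£6,525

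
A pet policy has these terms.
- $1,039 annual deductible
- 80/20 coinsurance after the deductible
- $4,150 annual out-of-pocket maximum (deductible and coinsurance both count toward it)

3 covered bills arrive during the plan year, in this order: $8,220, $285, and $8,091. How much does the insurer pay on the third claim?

$6,473.20

Claim 1 ($8,220): $1,039 to deductible, leaving $7,181; owner's 20% is $1,436.20. Owner owes $2,475.20 (running OOP $2,475.20). Insurer: $8,220 − $2,475.20 = $5,744.80.
Claim 2 ($285): 20% coinsurance on $285 = $57. Owner owes $57 (running OOP $2,532.20). Plan pays $285 − $57 = $228.
Claim 3 ($8,091): 20% coinsurance on $8,091 = $1,618.20. Adding that to $2,532.20 gives $4,150.40, past the $4,150 cap; owner pays only $4,150 − $2,532.20 = $1,617.80. Insurer: $8,091 − $1,617.80 = $6,473.20.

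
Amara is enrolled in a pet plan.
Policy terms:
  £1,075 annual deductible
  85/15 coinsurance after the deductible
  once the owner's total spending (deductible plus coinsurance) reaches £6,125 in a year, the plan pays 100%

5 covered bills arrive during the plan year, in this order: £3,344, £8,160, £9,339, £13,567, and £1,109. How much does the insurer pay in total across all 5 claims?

Claim 1 — £3,344: deductible takes £1,075, £2,269 remains; owner's 15% is £340.35. Owner owes £1,415.35 (running OOP £1,415.35). Plan pays £3,344 − £1,415.35 = £1,928.65.
Claim 2 — £8,160: deductible already satisfied, so owner's share is 15% × £8,160 = £1,224. Owner pays £1,224; OOP now £2,639.35. Insurer: £8,160 − £1,224 = £6,936.
Claim 3 — £9,339: deductible met; 15% of £9,339 = £1,400.85. Owner owes £1,400.85 (running OOP £4,040.20). Insurer: £9,339 − £1,400.85 = £7,938.15.
Claim 4 — £13,567: 15% coinsurance on £13,567 = £2,035.05. Owner owes £2,035.05 (running OOP £6,075.25). Plan pays £13,567 − £2,035.05 = £11,531.95.
Claim 5 — £1,109: deductible met; 15% of £1,109 = £166.35. Adding that to £6,075.25 gives £6,241.60, past the £6,125 cap; owner pays only £6,125 − £6,075.25 = £49.75. Insurer: £1,109 − £49.75 = £1,059.25.
Insurer total = bills − owner's total = £35,519 − £6,125 = £29,394.

£29,394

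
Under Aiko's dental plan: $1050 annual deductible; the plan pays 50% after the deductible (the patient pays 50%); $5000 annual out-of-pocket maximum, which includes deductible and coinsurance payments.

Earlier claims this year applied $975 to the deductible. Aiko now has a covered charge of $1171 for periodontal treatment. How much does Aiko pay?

$623

Remaining deductible: $1050 − $975 = $75.
After the $75 deductible portion, $1171 − $75 = $1096 is subject to coinsurance.
Coinsurance: $1096 × 50% = $548.
That puts the patient's cost at $75 + $548 = $623 before any cap.
Total out-of-pocket so far would be $975 + $623 = $1598, below the $5000 cap — no reduction.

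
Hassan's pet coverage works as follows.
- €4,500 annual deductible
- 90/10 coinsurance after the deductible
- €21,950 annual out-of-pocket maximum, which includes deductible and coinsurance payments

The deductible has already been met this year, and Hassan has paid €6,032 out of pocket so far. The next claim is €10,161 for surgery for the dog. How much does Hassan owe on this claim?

€1,016.10

With the deductible met, the entire €10,161 is subject to coinsurance.
10% of €10,161 = €1,016.10 falls to the owner.
Total out-of-pocket so far would be €6,032 + €1,016.10 = €7,048.10, below the €21,950 cap — no reduction.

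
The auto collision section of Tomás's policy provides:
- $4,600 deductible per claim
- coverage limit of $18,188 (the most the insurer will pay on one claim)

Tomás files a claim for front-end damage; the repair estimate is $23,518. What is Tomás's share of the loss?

$5,330

Less the $4,600 deductible: $23,518 − $4,600 = $18,918.
The $18,188 per-incident cap binds; insurer pays $18,188.
The driver bears the rest of the original loss: $23,518 − $18,188 = $5,330.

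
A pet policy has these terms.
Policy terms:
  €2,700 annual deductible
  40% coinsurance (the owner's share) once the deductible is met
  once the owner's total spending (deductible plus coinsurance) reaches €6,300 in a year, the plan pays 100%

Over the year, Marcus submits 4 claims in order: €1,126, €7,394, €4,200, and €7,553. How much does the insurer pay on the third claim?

€2,928

#1 (€1,126): all of it applies to the deductible. Owner owes €1,126 (running OOP €1,126). Insurer: €1,126 − €1,126 = €0.
#2 (€7,394): deductible takes €1,574, €5,820 remains; 40% of €5,820 = €2,328. Owner pays €3,902; OOP now €5,028. Plan pays €7,394 − €3,902 = €3,492.
#3 (€4,200): deductible already satisfied, so owner's share is 40% × €4,200 = €1,680. OOP would hit €6,708 > €6,300, so the cap limits the owner to €6,300 − €5,028 = €1,272. Insurer: €4,200 − €1,272 = €2,928.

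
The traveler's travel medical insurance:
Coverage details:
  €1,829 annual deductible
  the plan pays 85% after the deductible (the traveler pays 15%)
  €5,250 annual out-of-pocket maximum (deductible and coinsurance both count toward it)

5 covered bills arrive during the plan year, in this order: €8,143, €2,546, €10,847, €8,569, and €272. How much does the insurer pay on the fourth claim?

#1 (€8,143): €1,829 to deductible, leaving €6,314; traveler's 15% is €947.10. Traveler pays €2,776.10; OOP now €2,776.10. Plan pays €8,143 − €2,776.10 = €5,366.90.
#2 (€2,546): deductible met; 15% of €2,546 = €381.90. Cost to traveler: €381.90. OOP to date €3,158. Plan pays €2,546 − €381.90 = €2,164.10.
#3 (€10,847): deductible already satisfied, so traveler's share is 15% × €10,847 = €1,627.05. Traveler owes €1,627.05 (running OOP €4,785.05). Insurer: €10,847 − €1,627.05 = €9,219.95.
#4 (€8,569): deductible already satisfied, so traveler's share is 15% × €8,569 = €1,285.35. That would push OOP to €6,070.40, over the €5,250 cap, so traveler pays €5,250 − €4,785.05 = €464.95. Plan pays €8,569 − €464.95 = €8,104.05.

€8,104.05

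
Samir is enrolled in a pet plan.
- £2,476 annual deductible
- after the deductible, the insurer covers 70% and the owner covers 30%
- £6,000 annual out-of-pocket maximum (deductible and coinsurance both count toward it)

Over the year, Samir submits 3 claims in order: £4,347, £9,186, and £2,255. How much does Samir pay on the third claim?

#1 (£4,347): £2,476 finishes the deductible; £1,871 goes to coinsurance; coinsurance £1,871 × 30% = £561.30. Owner owes £3,037.30 (running OOP £3,037.30).
#2 (£9,186): deductible met; 30% of £9,186 = £2,755.80. Owner pays £2,755.80; OOP now £5,793.10.
#3 (£2,255): 30% coinsurance on £2,255 = £676.50. That would push OOP to £6,469.60, over the £6,000 cap, so owner pays £6,000 − £5,793.10 = £206.90.

£206.90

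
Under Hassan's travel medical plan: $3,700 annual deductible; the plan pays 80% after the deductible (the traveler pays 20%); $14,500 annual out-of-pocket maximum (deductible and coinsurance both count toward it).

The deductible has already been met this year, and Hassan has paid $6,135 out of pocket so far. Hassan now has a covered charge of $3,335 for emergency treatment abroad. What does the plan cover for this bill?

$2,668

The deductible is already satisfied, so the full bill goes to coinsurance.
20% of $3,335 = $667 falls to the traveler.
Total out-of-pocket so far would be $6,135 + $667 = $6,802, below the $14,500 cap — no reduction.
Insurer pays the balance: $3,335 − $667 = $2,668.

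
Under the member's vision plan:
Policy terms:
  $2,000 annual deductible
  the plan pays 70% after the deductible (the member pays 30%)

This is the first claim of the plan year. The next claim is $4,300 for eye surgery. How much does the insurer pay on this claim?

$1,610

The full $2,000 deductible is still open; $2,000 of this bill applies to it.
That leaves $4,300 − $2,000 = $2,300 for coinsurance.
Coinsurance: $2,300 × 30% = $690.
That puts the member's cost at $2,000 + $690 = $2,690.
The plan picks up $4,300 − $2,690 = $1,610.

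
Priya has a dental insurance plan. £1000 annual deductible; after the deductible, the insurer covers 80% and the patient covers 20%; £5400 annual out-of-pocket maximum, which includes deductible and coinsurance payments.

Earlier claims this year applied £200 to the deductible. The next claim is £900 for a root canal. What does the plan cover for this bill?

£80

Remaining deductible: £1000 − £200 = £800.
That leaves £900 − £800 = £100 for coinsurance.
Coinsurance: £100 × 20% = £20.
Patient responsibility before any cap: £800 + £20 = £820.
Cumulative spending £200 + £820 = £1020 stays under the £5400 maximum.
Insurer pays the balance: £900 − £820 = £80.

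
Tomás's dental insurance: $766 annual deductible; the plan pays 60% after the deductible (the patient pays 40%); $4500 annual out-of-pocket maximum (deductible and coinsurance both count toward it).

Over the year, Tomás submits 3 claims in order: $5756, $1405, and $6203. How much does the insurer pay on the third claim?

Claim 1 ($5756): $766 to deductible, leaving $4990; patient's 40% is $1996. Cost to patient: $2762. OOP to date $2762. Plan pays $5756 − $2762 = $2994.
Claim 2 ($1405): deductible already satisfied, so patient's share is 40% × $1405 = $562. Cost to patient: $562. OOP to date $3324. Insurer: $1405 − $562 = $843.
Claim 3 ($6203): deductible met; 40% of $6203 = $2481.20. OOP would hit $5805.20 > $4500, so the cap limits the patient to $4500 − $3324 = $1176. Insurer: $6203 − $1176 = $5027.

$5027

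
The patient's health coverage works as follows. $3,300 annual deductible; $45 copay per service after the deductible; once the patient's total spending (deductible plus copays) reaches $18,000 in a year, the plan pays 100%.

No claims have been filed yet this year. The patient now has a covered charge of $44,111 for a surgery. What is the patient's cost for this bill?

Deductible not yet touched, so the first $3,300 of the bill goes to the deductible.
That leaves $44,111 − $3,300 = $40,811 for the copay.
Copay on this service: $45.
That puts the patient's cost at $3,300 + $45 = $3,345 before any cap.
Year-to-date out-of-pocket becomes $0 + $3,345 = $3,345, still under the $18,000 maximum, so no cap applies.

$3,345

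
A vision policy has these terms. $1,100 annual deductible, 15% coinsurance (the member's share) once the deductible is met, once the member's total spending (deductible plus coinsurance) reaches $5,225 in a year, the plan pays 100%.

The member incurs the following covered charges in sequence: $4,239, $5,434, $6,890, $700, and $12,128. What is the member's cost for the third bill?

$1,033.50

Bill 1, $4,239: $1,100 to deductible, leaving $3,139; member's 15% is $470.85. Member pays $1,570.85; OOP now $1,570.85.
Bill 2, $5,434: deductible met; 15% of $5,434 = $815.10. Member owes $815.10 (running OOP $2,385.95).
Bill 3, $6,890: deductible met; 15% of $6,890 = $1,033.50. Cost to member: $1,033.50. OOP to date $3,419.45.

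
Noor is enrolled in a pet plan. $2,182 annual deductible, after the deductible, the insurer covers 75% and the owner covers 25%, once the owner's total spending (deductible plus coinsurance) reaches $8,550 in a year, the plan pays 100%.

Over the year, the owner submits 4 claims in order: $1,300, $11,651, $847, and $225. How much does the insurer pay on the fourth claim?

$168.75

#1 ($1,300): fully absorbed by the deductible. Owner owes $1,300 (running OOP $1,300). Insurer: $1,300 − $1,300 = $0.
#2 ($11,651): $882 finishes the deductible; $10,769 goes to coinsurance; 25% of $10,769 = $2,692.25. Cost to owner: $3,574.25. OOP to date $4,874.25. Plan pays $11,651 − $3,574.25 = $8,076.75.
#3 ($847): 25% coinsurance on $847 = $211.75. Owner pays $211.75; OOP now $5,086. Plan pays $847 − $211.75 = $635.25.
#4 ($225): deductible met; 25% of $225 = $56.25. Cost to owner: $56.25. OOP to date $5,142.25. Insurer: $225 − $56.25 = $168.75.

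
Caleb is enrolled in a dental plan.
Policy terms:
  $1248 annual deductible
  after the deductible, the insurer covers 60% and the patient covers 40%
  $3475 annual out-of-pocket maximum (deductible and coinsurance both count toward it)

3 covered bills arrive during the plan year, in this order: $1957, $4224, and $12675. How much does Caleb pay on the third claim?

$253.80

Bill 1, $1957: $1248 finishes the deductible; $709 goes to coinsurance; patient's 40% is $283.60. Patient pays $1531.60; OOP now $1531.60.
Bill 2, $4224: deductible met; 40% of $4224 = $1689.60. Cost to patient: $1689.60. OOP to date $3221.20.
Bill 3, $12675: deductible already satisfied, so patient's share is 40% × $12675 = $5070. That would push OOP to $8291.20, over the $3475 cap, so patient pays $3475 − $3221.20 = $253.80.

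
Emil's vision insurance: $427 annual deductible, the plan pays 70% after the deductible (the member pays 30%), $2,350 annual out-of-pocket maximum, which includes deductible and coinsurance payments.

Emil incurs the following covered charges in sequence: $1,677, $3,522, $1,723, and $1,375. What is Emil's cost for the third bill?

#1 ($1,677): $427 to deductible, leaving $1,250; member's 30% is $375. Cost to member: $802. OOP to date $802.
#2 ($3,522): deductible already satisfied, so member's share is 30% × $3,522 = $1,056.60. Member pays $1,056.60; OOP now $1,858.60.
#3 ($1,723): deductible already satisfied, so member's share is 30% × $1,723 = $516.90. That would push OOP to $2,375.50, over the $2,350 cap, so member pays $2,350 − $1,858.60 = $491.40.

$491.40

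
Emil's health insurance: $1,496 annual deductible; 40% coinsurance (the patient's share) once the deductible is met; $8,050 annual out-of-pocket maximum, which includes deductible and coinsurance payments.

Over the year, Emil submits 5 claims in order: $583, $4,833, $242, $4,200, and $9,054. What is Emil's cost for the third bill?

$96.80

Claim 1 ($583): entire amount goes to the deductible. Cost to patient: $583. OOP to date $583.
Claim 2 ($4,833): deductible takes $913, $3,920 remains; coinsurance $3,920 × 40% = $1,568. Cost to patient: $2,481. OOP to date $3,064.
Claim 3 ($242): 40% coinsurance on $242 = $96.80. Patient owes $96.80 (running OOP $3,160.80).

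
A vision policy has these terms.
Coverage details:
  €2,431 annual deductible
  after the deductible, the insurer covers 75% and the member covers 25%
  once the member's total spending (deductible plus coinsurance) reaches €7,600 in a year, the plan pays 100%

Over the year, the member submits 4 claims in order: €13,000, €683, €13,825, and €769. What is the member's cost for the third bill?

Bill 1, €13,000: deductible takes €2,431, €10,569 remains; coinsurance €10,569 × 25% = €2,642.25. Member pays €5,073.25; OOP now €5,073.25.
Bill 2, €683: deductible already satisfied, so member's share is 25% × €683 = €170.75. Member owes €170.75 (running OOP €5,244).
Bill 3, €13,825: 25% coinsurance on €13,825 = €3,456.25. That would push OOP to €8,700.25, over the €7,600 cap, so member pays €7,600 − €5,244 = €2,356.

€2,356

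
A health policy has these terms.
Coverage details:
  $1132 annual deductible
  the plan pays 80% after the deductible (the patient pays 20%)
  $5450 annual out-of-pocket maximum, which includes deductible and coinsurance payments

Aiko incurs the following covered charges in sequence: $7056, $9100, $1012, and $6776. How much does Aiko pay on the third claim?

$202.40

Bill 1, $7056: $1132 finishes the deductible; $5924 goes to coinsurance; 20% of $5924 = $1184.80. Patient pays $2316.80; OOP now $2316.80.
Bill 2, $9100: 20% coinsurance on $9100 = $1820. Cost to patient: $1820. OOP to date $4136.80.
Bill 3, $1012: deductible met; 20% of $1012 = $202.40. Patient owes $202.40 (running OOP $4339.20).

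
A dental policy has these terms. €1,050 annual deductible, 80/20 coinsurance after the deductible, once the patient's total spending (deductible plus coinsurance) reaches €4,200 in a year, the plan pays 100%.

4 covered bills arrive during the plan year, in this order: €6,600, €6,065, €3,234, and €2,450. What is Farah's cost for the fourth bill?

€180.20

Claim 1 (€6,600): deductible takes €1,050, €5,550 remains; coinsurance €5,550 × 20% = €1,110. Patient pays €2,160; OOP now €2,160.
Claim 2 (€6,065): 20% coinsurance on €6,065 = €1,213. Patient owes €1,213 (running OOP €3,373).
Claim 3 (€3,234): 20% coinsurance on €3,234 = €646.80. Cost to patient: €646.80. OOP to date €4,019.80.
Claim 4 (€2,450): 20% coinsurance on €2,450 = €490. OOP would hit €4,509.80 > €4,200, so the cap limits the patient to €4,200 − €4,019.80 = €180.20.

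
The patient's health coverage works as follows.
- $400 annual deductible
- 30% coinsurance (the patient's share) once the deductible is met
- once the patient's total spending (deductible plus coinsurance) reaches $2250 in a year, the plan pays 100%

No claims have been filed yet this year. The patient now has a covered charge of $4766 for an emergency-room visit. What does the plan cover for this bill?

Deductible not yet touched, so the first $400 of the bill goes to the deductible.
The remaining $4366 (= $4766 − $400) moves to coinsurance.
Patient's 30% share of $4366 is $1309.80.
So the patient owes $400 + $1309.80 = $1709.80 before any cap.
Year-to-date out-of-pocket becomes $0 + $1709.80 = $1709.80, still under the $2250 maximum, so no cap applies.
Insurer pays the balance: $4766 − $1709.80 = $3056.20.

$3056.20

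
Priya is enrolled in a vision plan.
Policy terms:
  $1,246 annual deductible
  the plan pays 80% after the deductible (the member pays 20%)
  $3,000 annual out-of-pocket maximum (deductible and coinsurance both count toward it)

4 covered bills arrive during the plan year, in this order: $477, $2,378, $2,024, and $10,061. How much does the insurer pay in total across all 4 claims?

$11,940

Claim 1 ($477): fully absorbed by the deductible. Cost to member: $477. OOP to date $477. Plan pays $477 − $477 = $0.
Claim 2 ($2,378): $769 to deductible, leaving $1,609; member's 20% is $321.80. Member pays $1,090.80; OOP now $1,567.80. Insurer: $2,378 − $1,090.80 = $1,287.20.
Claim 3 ($2,024): deductible already satisfied, so member's share is 20% × $2,024 = $404.80. Member owes $404.80 (running OOP $1,972.60). Insurer: $2,024 − $404.80 = $1,619.20.
Claim 4 ($10,061): deductible already satisfied, so member's share is 20% × $10,061 = $2,012.20. That would push OOP to $3,984.80, over the $3,000 cap, so member pays $3,000 − $1,972.60 = $1,027.40. Plan pays $10,061 − $1,027.40 = $9,033.60.
Insurer total: $0 + $1,287.20 + $1,619.20 + $9,033.60 = $11,940.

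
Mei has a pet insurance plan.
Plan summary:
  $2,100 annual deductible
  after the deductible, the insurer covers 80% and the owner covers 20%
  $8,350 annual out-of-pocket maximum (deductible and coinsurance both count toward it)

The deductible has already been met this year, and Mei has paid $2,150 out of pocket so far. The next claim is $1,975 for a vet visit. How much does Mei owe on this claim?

$395

With the deductible met, the entire $1,975 is subject to coinsurance.
Owner's 20% share of $1,975 is $395.
Year-to-date out-of-pocket becomes $2,150 + $395 = $2,545, still under the $8,350 maximum, so no cap applies.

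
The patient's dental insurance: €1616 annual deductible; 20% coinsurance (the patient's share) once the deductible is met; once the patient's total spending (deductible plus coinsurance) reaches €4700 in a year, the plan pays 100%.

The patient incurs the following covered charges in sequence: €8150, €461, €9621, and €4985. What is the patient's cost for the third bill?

€1685

#1 (€8150): €1616 finishes the deductible; €6534 goes to coinsurance; coinsurance €6534 × 20% = €1306.80. Patient pays €2922.80; OOP now €2922.80.
#2 (€461): 20% coinsurance on €461 = €92.20. Cost to patient: €92.20. OOP to date €3015.
#3 (€9621): deductible met; 20% of €9621 = €1924.20. That would push OOP to €4939.20, over the €4700 cap, so patient pays €4700 − €3015 = €1685.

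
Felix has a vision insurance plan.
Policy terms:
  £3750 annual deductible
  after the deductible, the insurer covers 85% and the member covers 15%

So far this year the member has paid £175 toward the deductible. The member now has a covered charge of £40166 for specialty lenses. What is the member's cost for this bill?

£9063.65

Remaining deductible: £3750 − £175 = £3575.
The remaining £36591 (= £40166 − £3575) moves to coinsurance.
15% of £36591 = £5488.65 falls to the member.
So the member owes £3575 + £5488.65 = £9063.65.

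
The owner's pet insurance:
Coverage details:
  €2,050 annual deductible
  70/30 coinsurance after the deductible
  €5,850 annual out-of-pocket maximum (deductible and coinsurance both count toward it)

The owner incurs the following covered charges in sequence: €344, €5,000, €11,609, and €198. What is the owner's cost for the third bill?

#1 (€344): fully absorbed by the deductible. Cost to owner: €344. OOP to date €344.
#2 (€5,000): €1,706 finishes the deductible; €3,294 goes to coinsurance; 30% of €3,294 = €988.20. Owner owes €2,694.20 (running OOP €3,038.20).
#3 (€11,609): deductible already satisfied, so owner's share is 30% × €11,609 = €3,482.70. OOP would hit €6,520.90 > €5,850, so the cap limits the owner to €5,850 − €3,038.20 = €2,811.80.

€2,811.80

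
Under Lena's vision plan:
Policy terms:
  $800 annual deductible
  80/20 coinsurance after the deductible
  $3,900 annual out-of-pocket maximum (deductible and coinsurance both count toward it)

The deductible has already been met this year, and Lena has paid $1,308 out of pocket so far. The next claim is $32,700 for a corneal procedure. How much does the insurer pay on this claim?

$30,108

With the deductible met, the entire $32,700 is subject to coinsurance.
Coinsurance: $32,700 × 20% = $6,540.
Adding $6,540 to the $1,308 already spent would give $7,848, which exceeds the $3,900 cap; the member pays just $3,900 − $1,308 = $2,592.
The plan picks up $32,700 − $2,592 = $30,108.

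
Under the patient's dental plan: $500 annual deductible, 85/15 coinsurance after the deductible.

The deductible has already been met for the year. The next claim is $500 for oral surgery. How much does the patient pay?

$75

With the deductible met, the entire $500 is subject to coinsurance.
Coinsurance: $500 × 15% = $75.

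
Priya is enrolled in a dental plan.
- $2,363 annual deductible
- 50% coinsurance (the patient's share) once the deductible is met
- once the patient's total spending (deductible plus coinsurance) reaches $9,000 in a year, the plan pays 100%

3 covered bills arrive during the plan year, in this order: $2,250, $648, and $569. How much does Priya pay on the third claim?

Bill 1, $2,250: fully absorbed by the deductible. Cost to patient: $2,250. OOP to date $2,250.
Bill 2, $648: $113 to deductible, leaving $535; coinsurance $535 × 50% = $267.50. Patient owes $380.50 (running OOP $2,630.50).
Bill 3, $569: deductible already satisfied, so patient's share is 50% × $569 = $284.50. Cost to patient: $284.50. OOP to date $2,915.

$284.50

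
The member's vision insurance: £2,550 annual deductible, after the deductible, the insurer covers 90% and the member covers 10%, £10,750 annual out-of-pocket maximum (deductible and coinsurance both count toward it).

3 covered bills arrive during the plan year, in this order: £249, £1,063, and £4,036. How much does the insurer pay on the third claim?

£2,518.20

Claim 1 (£249): fully absorbed by the deductible. Cost to member: £249. OOP to date £249. Plan pays £249 − £249 = £0.
Claim 2 (£1,063): all of it applies to the deductible. Member owes £1,063 (running OOP £1,312). Insurer: £1,063 − £1,063 = £0.
Claim 3 (£4,036): £1,238 finishes the deductible; £2,798 goes to coinsurance; coinsurance £2,798 × 10% = £279.80. Cost to member: £1,517.80. OOP to date £2,829.80. Plan pays £4,036 − £1,517.80 = £2,518.20.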